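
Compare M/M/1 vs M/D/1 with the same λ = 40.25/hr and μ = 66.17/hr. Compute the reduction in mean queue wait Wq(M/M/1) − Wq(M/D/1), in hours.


ρ = 40.25/66.17 = 0.6083
Wq(M/M/1) = ρ/(μ−λ) = 0.6083/25.92 = 0.02347 hr
Wq(M/D/1) = ρ/(2(μ−λ)) = 0.01173 hr
Savings = 0.02347 − 0.01173 = 0.01173 hr

Final: 0.01173 hr


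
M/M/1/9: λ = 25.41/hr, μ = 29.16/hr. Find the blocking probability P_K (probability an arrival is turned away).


ρ = λ/μ = 25.41/29.16 = 0.8714
P_K = (1−ρ)ρ^K/(1−ρ^(K+1)) = (0.1286·0.289704)/(1 − 0.252448)
= 0.037256/0.747552 = 0.049838

Final: 0.049838


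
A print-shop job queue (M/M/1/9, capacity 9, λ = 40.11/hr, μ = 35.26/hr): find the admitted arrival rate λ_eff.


ρ = 1.1375; P_K = (1−ρ)ρ^9/(1−ρ^10) = 0.166923
λ_eff = λ(1 − P_K) = 40.11·(1 − 0.166923) = 40.11·0.833077 = 33.4147 /hr

Final: 33.4147 /hr


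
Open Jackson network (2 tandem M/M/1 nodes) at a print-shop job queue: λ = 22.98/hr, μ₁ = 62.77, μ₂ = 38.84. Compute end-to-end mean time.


Each node sees arrival rate λ = 22.98/hr (tandem ⇒ throughput preserved).
W₁ = 1/(μ₁−λ) = 1/(62.77−22.98) = 0.02513 hr
W₂ = 1/(μ₂−λ) = 1/(38.84−22.98) = 0.06305 hr
W_total = W₁ + W₂ = 0.02513 + 0.06305 = 0.08818 hr

Final: 0.08818 hr


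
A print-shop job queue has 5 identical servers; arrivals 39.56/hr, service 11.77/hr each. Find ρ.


ρ = λ/(cμ) = 39.56/(5·11.77) = 39.56/58.85 = 0.6722

Final: 0.6722


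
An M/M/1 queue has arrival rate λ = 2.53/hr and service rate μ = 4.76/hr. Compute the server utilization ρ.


ρ = λ/μ = 2.53/4.76 = 0.5315

Final: 0.5315


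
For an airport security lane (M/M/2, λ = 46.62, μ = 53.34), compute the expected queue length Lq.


a = λ/μ = 0.8740; ρ = a/2 = 0.4370
P₀ = 0.391781
Lq = P₀·a^c·ρ / (c!·(1−ρ)²) = 0.391781·0.76390·0.4370/(2·0.31696)
= 0.20632

Final: 0.20632


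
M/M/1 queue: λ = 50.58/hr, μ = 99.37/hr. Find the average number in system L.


ρ = λ/μ = 50.58/99.37 = 0.5090
L = ρ/(1−ρ) = 0.5090/(1 − 0.5090) = 0.5090/0.4910 = 1.0367

Final: 1.0367


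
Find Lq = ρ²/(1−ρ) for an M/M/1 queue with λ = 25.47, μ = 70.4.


ρ = 25.47/70.4 = 0.3618
Lq = ρ²/(1−ρ) = 0.1309/0.6382 = 0.2051

Final: 0.2051


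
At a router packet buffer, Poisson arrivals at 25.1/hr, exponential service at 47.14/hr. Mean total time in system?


W = 1/(μ−λ) = 1/(47.14 − 25.1) = 1/22.04 = 0.04537 hr

Final: 0.04537 hr


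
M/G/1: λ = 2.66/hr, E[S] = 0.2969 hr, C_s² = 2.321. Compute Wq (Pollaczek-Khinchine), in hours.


ρ = λ·E[S] = 2.66·0.2969 = 0.7898
E[S²] = E[S]²(1+C_s²) = 0.2969²·(1+2.321) = 0.292745
Wq = λ·E[S²]/(2(1−ρ)) = 2.66·0.292745/(2·0.2102) = 1.85188 hr

Final: 1.85188 hr


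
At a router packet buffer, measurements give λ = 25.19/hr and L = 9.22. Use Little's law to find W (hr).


W = L/λ = 9.22/25.19 = 0.3660 hr

Final: 0.3660 hr


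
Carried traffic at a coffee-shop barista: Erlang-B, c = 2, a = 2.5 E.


B(2,2.5) = 0.471698 (Erlang-B)
Carried load = a(1 − B) = 2.5·(1 − 0.471698) = 2.5·0.528302 = 1.3208 E

Final: 1.3208 Erlangs


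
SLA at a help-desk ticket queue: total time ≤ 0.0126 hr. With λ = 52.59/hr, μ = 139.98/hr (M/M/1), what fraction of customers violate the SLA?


W ~ Exponential(μ−λ) for M/M/1.
μ − λ = 139.98 − 52.59 = 87.3900
P(W > t) = e^{−(μ−λ)t} = e^{−1.1011} = 0.332500

Final: 0.332500


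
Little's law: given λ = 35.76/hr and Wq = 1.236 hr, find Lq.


Lq = λWq = 35.76·1.236 = 44.1994

Final: 44.1994


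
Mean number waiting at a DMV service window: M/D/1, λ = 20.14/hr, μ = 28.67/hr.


ρ = 20.14/28.67 = 0.7025
M/D/1: Lq = ρ²/(2(1−ρ)) = 0.4935/(2·0.2975) = 0.82930

Final: 0.82930


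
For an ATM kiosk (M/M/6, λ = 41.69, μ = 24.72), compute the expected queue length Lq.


a = λ/μ = 1.6865; ρ = a/6 = 0.2811
P₀ = 0.185072
Lq = P₀·a^c·ρ / (c!·(1−ρ)²) = 0.185072·23.00915·0.2811/(720·0.51684)
= 0.003216

Final: 0.003216


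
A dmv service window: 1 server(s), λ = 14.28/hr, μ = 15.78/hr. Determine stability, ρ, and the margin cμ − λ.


Total capacity cμ = 1·15.78 = 15.78/hr
ρ = λ/(cμ) = 14.28/15.78 = 0.9049
Stable ⇔ ρ < 1: YES
Spare capacity = cμ − λ = 15.78 − 14.28 = 1.50/hr

Final: ρ = 0.9049; stable; margin = 1.50/hr


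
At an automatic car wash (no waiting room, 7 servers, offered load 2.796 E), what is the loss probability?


B(c,a) = (a^c/c!) / Σ_{k=0}^{c} a^k/k!
a^7/7! = 0.265051
Σ terms (k=0..7): 1.00000 + 2.79600 + 3.90881 + 3.64301 + 2.54646 + 1.42398 + 0.66358 + 0.26505 = 16.246890
B = 0.265051/16.246890 = 0.016314

Final: 0.016314


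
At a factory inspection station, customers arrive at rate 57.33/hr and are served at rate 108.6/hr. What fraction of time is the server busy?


ρ = λ/μ = 57.33/108.6 = 0.5279

Final: 0.5279


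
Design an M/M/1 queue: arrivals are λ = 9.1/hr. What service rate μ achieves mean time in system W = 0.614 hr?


W = 1/(μ−λ) ⇒ μ − λ = 1/W = 1/0.614 = 1.6287
μ = λ + 1/W = 9.1 + 1.6287 = 10.7287 per hr

Final: 10.7287 /hr


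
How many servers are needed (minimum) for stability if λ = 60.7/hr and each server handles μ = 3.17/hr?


Stability requires cμ > λ ⇔ c > λ/μ.
λ/μ = 60.7/3.17 = 19.1483
Minimum integer c = ⌊19.1483⌋ + 1 = 20
Check: 20·3.17 = 63.40 > 60.7, while 19·3.17 = 60.23 ≤ 60.7

Final: 20 servers


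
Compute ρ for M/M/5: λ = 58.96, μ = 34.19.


ρ = λ/(cμ) = 58.96/(5·34.19) = 58.96/170.95 = 0.3449

Final: 0.3449


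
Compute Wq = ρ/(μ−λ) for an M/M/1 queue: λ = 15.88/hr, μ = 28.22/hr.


ρ = 15.88/28.22 = 0.5627
Wq = ρ/(μ−λ) = 0.5627/(28.22 − 15.88) = 0.5627/12.34 = 0.04560 hr

Final: 0.04560 hr


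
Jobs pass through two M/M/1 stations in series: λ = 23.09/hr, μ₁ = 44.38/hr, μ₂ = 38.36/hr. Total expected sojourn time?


Each node sees arrival rate λ = 23.09/hr (tandem ⇒ throughput preserved).
W₁ = 1/(μ₁−λ) = 1/(44.38−23.09) = 0.04697 hr
W₂ = 1/(μ₂−λ) = 1/(38.36−23.09) = 0.06549 hr
W_total = W₁ + W₂ = 0.04697 + 0.06549 = 0.11246 hr

Final: 0.11246 hr


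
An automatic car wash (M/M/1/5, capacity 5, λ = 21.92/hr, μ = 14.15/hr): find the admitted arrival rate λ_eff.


ρ = 1.5491; P_K = (1−ρ)ρ^5/(1−ρ^6) = 0.382121
λ_eff = λ(1 − P_K) = 21.92·(1 − 0.382121) = 21.92·0.617879 = 13.5439 /hr

Final: 13.5439 /hr


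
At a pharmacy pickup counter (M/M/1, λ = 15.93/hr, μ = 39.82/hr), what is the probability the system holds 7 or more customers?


ρ = 15.93/39.82 = 0.4001
P(N ≥ n) = ρ^n = 0.4001^7 = 0.001640

Final: 0.001640


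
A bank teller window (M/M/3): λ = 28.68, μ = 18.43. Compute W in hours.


a = 1.5562; ρ = 0.5187; P₀ = 0.197162
Lq = P₀·a^c·ρ/(c!(1−ρ)²) = 0.27731
Wq = Lq/λ = 0.27731/28.68 = 0.009669 hr
W = Wq + 1/μ = 0.009669 + 0.05426 = 0.06393 hr

Final: 0.06393 hr


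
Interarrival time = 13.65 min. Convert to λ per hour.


λ = 1/(interarrival time) in consistent units.
1 hour = 60 min, so λ = 60/13.65 = 4.3956 per hour

Final: 4.3956 /hr


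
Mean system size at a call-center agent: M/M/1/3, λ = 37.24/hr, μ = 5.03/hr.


ρ = 37.24/5.03 = 7.4036
L = ρ[1 − (K+1)ρ^K + Kρ^(K+1)] / [(1−ρ)(1−ρ^(K+1))]
Numerator: 7.4036·(1 − 4·405.812165 + 3·3004.462232) = 54720.870863
Denominator: (-6.4036)·(-3003.462232) = 19232.906260
L = 54720.870863/19232.906260 = 2.8452

Final: 2.8452


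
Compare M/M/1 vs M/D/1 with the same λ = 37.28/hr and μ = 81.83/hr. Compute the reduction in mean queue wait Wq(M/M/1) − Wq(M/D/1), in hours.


ρ = 37.28/81.83 = 0.4556
Wq(M/M/1) = ρ/(μ−λ) = 0.4556/44.55 = 0.01023 hr
Wq(M/D/1) = ρ/(2(μ−λ)) = 0.005113 hr
Savings = 0.01023 − 0.005113 = 0.005113 hr

Final: 0.005113 hr


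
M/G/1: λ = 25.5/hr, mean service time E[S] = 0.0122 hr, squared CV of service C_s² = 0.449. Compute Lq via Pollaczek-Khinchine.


ρ = λ·E[S] = 25.5·0.0122 = 0.3111
Lq = ρ²(1+C_s²)/(2(1−ρ)) = 0.09678·(1+0.449)/(2·0.6889)
= 0.09678·1.4490/1.3778 = 0.10178

Final: 0.10178


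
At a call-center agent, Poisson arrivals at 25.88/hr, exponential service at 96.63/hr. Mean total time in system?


W = 1/(μ−λ) = 1/(96.63 − 25.88) = 1/70.75 = 0.01413 hr

Final: 0.01413 hr


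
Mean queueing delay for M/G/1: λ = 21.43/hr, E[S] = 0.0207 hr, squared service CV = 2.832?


ρ = λ·E[S] = 21.43·0.0207 = 0.4436
E[S²] = E[S]²(1+C_s²) = 0.0207²·(1+2.832) = 0.001642
Wq = λ·E[S²]/(2(1−ρ)) = 21.43·0.001642/(2·0.5564) = 0.03162 hr

Final: 0.03162 hr


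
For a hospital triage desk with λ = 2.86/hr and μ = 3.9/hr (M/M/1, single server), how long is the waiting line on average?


ρ = 2.86/3.9 = 0.7333
Lq = ρ²/(1−ρ) = 0.5378/0.2667 = 2.0167

Final: 2.0167


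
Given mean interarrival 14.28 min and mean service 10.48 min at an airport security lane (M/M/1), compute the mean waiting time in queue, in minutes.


λ = 60/14.28 = 4.2017 /hr
μ = 60/10.48 = 5.7252 /hr
ρ = λ/μ = 4.2017/5.7252 = 0.7339
Wq = ρ/(μ−λ) = 0.7339/(5.7252−4.2017) = 0.48171 hr
In minutes: 0.48171·60 = 28.903 min

Final: 28.903 min


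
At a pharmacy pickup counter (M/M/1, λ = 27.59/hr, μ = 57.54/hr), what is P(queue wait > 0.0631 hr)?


ρ = 27.59/57.54 = 0.4795
P(Wq > t) = ρ·e^{−(μ−λ)t} = 0.4795·e^{−1.8898}
= 0.4795·0.151095 = 0.072449

Final: 0.072449


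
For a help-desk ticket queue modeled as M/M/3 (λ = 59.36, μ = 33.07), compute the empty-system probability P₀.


a = λ/μ = 59.36/33.07 = 1.7950; ρ = a/c = 0.5983
Σ_{k=0}^{2} a^k/k! (terms k=0..2) = 1.00000 + 1.79498 + 1.61098 = 4.40596
Tail: a^3/(3!(1−ρ)) = 5.78334/(6·0.4017) = 2.39969
P₀ = 1/(4.40596 + 2.39969) = 1/6.80565 = 0.146937

Final: 0.146937


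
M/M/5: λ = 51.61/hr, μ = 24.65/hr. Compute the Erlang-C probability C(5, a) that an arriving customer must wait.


a = λ/μ = 2.0937; ρ = a/5 = 0.4187
P₀ = 0.122060 (from M/M/c formula)
C(c,a) = [a^c/(c!(1−ρ))]·P₀ = [40.23321/(120·0.5813)]·0.122060
= 0.57681·0.122060 = 0.070406

Final: 0.070406


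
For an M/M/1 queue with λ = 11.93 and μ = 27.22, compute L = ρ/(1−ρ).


ρ = λ/μ = 11.93/27.22 = 0.4383
L = ρ/(1−ρ) = 0.4383/(1 − 0.4383) = 0.4383/0.5617 = 0.7802

Final: 0.7802


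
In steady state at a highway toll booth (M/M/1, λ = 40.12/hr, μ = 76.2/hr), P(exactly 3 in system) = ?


ρ = 40.12/76.2 = 0.5265
P_n = (1−ρ)·ρ^n = (1 − 0.5265)·0.5265^3 = 0.4735·0.145955 = 0.069108

Final: 0.069108


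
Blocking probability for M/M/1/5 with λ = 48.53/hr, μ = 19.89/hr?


ρ = λ/μ = 48.53/19.89 = 2.4399
P_K = (1−ρ)ρ^K/(1−ρ^(K+1)) = (-1.4399·86.472406)/(1 − 210.985714)
= -124.513308/-209.985714 = 0.592961

Final: 0.592961


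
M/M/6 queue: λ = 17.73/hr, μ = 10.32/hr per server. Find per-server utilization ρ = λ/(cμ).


ρ = λ/(cμ) = 17.73/(6·10.32) = 17.73/61.92 = 0.2863

Final: 0.2863


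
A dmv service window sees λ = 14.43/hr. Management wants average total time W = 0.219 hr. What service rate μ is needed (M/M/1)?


W = 1/(μ−λ) ⇒ μ − λ = 1/W = 1/0.219 = 4.5662
μ = λ + 1/W = 14.43 + 4.5662 = 18.9962 per hr

Final: 18.9962 /hr


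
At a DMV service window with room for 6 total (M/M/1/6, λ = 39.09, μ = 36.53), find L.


ρ = 39.09/36.53 = 1.0701
L = ρ[1 − (K+1)ρ^K + Kρ^(K+1)] / [(1−ρ)(1−ρ^(K+1))]
Numerator: 1.0701·(1 − 7·1.501399 + 6·1.606616) = 0.139008
Denominator: (-0.07008)·(-0.606616) = 0.042511
L = 0.139008/0.042511 = 3.2699

Final: 3.2699


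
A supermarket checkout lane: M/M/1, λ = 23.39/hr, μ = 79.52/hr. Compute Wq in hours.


ρ = 23.39/79.52 = 0.2941
Wq = ρ/(μ−λ) = 0.2941/(79.52 − 23.39) = 0.2941/56.13 = 0.005240 hr

Final: 0.005240 hr


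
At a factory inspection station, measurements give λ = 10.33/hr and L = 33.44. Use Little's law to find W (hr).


W = L/λ = 33.44/10.33 = 3.2372 hr

Final: 3.2372 hr


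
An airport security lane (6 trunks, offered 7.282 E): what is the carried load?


B(6,7.282) = 0.348617 (Erlang-B)
Carried load = a(1 − B) = 7.282·(1 − 0.348617) = 7.282·0.651383 = 4.7434 E

Final: 4.7434 Erlangs


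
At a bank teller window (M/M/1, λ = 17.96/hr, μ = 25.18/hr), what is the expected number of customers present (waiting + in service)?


ρ = λ/μ = 17.96/25.18 = 0.7133
L = ρ/(1−ρ) = 0.7133/(1 − 0.7133) = 0.7133/0.2867 = 2.4875

Final: 2.4875


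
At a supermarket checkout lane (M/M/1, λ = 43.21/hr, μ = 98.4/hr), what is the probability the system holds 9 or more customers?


ρ = 43.21/98.4 = 0.4391
P(N ≥ n) = ρ^n = 0.4391^9 = 0.0006072

Final: 0.0006072


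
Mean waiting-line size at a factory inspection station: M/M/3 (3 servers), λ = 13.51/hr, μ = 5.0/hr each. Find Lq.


a = λ/μ = 2.7020; ρ = a/3 = 0.9007
P₀ = 0.024721
Lq = P₀·a^c·ρ / (c!·(1−ρ)²) = 0.024721·19.72677·0.9007/(6·0.009867)
= 7.41907

Final: 7.41907


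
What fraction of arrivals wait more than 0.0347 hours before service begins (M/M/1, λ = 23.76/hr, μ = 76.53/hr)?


ρ = 23.76/76.53 = 0.3105
P(Wq > t) = ρ·e^{−(μ−λ)t} = 0.3105·e^{−1.8311}
= 0.3105·0.160234 = 0.049747

Final: 0.049747


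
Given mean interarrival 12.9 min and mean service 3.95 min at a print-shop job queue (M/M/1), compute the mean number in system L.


λ = 60/12.9 = 4.6512 /hr
μ = 60/3.95 = 15.1899 /hr
ρ = λ/μ = 4.6512/15.1899 = 0.3062
L = ρ/(1−ρ) = 0.3062/0.6938 = 0.4413

Final: 0.4413


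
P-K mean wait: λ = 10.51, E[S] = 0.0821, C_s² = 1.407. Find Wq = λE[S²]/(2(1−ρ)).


ρ = λ·E[S] = 10.51·0.0821 = 0.8629
E[S²] = E[S]²(1+C_s²) = 0.0821²·(1+1.407) = 0.016224
Wq = λ·E[S²]/(2(1−ρ)) = 10.51·0.016224/(2·0.1371) = 0.62174 hr

Final: 0.62174 hr


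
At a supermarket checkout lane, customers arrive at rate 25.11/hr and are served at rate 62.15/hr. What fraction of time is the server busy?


ρ = λ/μ = 25.11/62.15 = 0.4040

Final: 0.4040


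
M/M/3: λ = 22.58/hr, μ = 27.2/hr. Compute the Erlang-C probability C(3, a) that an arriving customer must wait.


a = λ/μ = 0.8301; ρ = a/3 = 0.2767
P₀ = 0.433549 (from M/M/c formula)
C(c,a) = [a^c/(c!(1−ρ))]·P₀ = [0.57209/(6·0.7233)]·0.433549
= 0.13183·0.433549 = 0.057153

Final: 0.057153


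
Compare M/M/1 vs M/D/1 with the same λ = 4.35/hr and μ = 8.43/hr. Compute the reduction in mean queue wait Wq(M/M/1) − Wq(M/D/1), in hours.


ρ = 4.35/8.43 = 0.5160
Wq(M/M/1) = ρ/(μ−λ) = 0.5160/4.08 = 0.12647 hr
Wq(M/D/1) = ρ/(2(μ−λ)) = 0.06324 hr
Savings = 0.12647 − 0.06324 = 0.06324 hr

Final: 0.06324 hr


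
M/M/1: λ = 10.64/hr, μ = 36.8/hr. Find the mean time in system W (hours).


W = 1/(μ−λ) = 1/(36.8 − 10.64) = 1/26.16 = 0.03823 hr

Final: 0.03823 hr


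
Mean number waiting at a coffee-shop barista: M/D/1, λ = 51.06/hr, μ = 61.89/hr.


ρ = 51.06/61.89 = 0.8250
M/D/1: Lq = ρ²/(2(1−ρ)) = 0.6806/(2·0.1750) = 1.94483

Final: 1.94483


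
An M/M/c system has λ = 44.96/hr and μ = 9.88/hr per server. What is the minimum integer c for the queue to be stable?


Stability requires cμ > λ ⇔ c > λ/μ.
λ/μ = 44.96/9.88 = 4.5506
Minimum integer c = ⌊4.5506⌋ + 1 = 5
Check: 5·9.88 = 49.40 > 44.96, while 4·9.88 = 39.52 ≤ 44.96

Final: 5 servers


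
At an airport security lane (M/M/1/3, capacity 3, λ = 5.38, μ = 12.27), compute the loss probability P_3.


ρ = λ/μ = 5.38/12.27 = 0.4385
P_K = (1−ρ)ρ^K/(1−ρ^(K+1)) = (0.5615·0.084297)/(1 − 0.036962)
= 0.047336/0.963038 = 0.049152

Final: 0.049152


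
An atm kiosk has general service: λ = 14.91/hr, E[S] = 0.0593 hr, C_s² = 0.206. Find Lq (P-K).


ρ = λ·E[S] = 14.91·0.0593 = 0.8842
Lq = ρ²(1+C_s²)/(2(1−ρ)) = 0.7817·(1+0.206)/(2·0.1158)
= 0.7817·1.2060/0.2317 = 4.06944

Final: 4.06944


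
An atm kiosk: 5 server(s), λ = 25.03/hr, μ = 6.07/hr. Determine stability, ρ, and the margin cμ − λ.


Total capacity cμ = 5·6.07 = 30.35/hr
ρ = λ/(cμ) = 25.03/30.35 = 0.8247
Stable ⇔ ρ < 1: YES
Spare capacity = cμ − λ = 30.35 − 25.03 = 5.32/hr

Final: ρ = 0.8247; stable; margin = 5.32/hr


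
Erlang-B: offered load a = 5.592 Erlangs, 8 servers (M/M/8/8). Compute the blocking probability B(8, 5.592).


B(c,a) = (a^c/c!) / Σ_{k=0}^{c} a^k/k!
a^8/8! = 23.714653
Σ terms (k=0..8): 1.00000 + 5.59200 + 15.63523 + 29.14407 + 40.74341 + 45.56743 + 42.46885 + 33.92654 + 23.71465 = 237.792195
B = 23.714653/237.792195 = 0.099728

Final: 0.099728


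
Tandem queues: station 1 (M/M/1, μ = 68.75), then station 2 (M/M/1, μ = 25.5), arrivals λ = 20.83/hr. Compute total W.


Each node sees arrival rate λ = 20.83/hr (tandem ⇒ throughput preserved).
W₁ = 1/(μ₁−λ) = 1/(68.75−20.83) = 0.02087 hr
W₂ = 1/(μ₂−λ) = 1/(25.5−20.83) = 0.21413 hr
W_total = W₁ + W₂ = 0.02087 + 0.21413 = 0.23500 hr

Final: 0.23500 hr


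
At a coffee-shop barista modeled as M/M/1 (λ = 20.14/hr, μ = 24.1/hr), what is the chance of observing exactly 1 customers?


ρ = 20.14/24.1 = 0.8357
P_n = (1−ρ)·ρ^n = (1 − 0.8357)·0.8357^1 = 0.1643·0.835685 = 0.137316

Final: 0.137316


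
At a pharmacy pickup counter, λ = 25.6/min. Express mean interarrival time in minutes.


Mean interarrival time = 1/λ = 1/25.6 minute = 0.03906 minute
In minutes: 0.03906 × 1 = 0.03906 min

Final: 0.03906 min


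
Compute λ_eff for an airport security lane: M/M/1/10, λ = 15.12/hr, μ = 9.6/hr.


ρ = 1.5750; P_K = (1−ρ)ρ^10/(1−ρ^11) = 0.367564
λ_eff = λ(1 − P_K) = 15.12·(1 − 0.367564) = 15.12·0.632436 = 9.5624 /hr

Final: 9.5624 /hr


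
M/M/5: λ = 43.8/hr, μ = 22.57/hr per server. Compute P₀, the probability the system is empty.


a = λ/μ = 43.8/22.57 = 1.9406; ρ = a/c = 0.3881
Σ_{k=0}^{4} a^k/k! (terms k=0..4) = 1.00000 + 1.94063 + 1.88302 + 1.21808 + 0.59096 = 6.63269
Tail: a^5/(5!(1−ρ)) = 27.52408/(120·0.6119) = 0.37486
P₀ = 1/(6.63269 + 0.37486) = 1/7.00755 = 0.142703

Final: 0.142703


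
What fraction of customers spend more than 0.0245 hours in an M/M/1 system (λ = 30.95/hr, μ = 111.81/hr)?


W ~ Exponential(μ−λ) for M/M/1.
μ − λ = 111.81 − 30.95 = 80.8600
P(W > t) = e^{−(μ−λ)t} = e^{−1.9811} = 0.137922

Final: 0.137922


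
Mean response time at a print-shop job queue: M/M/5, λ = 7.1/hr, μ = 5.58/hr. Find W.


a = 1.2724; ρ = 0.2545; P₀ = 0.279976
Lq = P₀·a^c·ρ/(c!(1−ρ)²) = 0.003563
Wq = Lq/λ = 0.003563/7.1 = 0.0005018 hr
W = Wq + 1/μ = 0.0005018 + 0.17921 = 0.17971 hr

Final: 0.17971 hr


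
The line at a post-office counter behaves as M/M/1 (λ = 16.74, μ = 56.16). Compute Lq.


ρ = 16.74/56.16 = 0.2981
Lq = ρ²/(1−ρ) = 0.08885/0.7019 = 0.1266

Final: 0.1266


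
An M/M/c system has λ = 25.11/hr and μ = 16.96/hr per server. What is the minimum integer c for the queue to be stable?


Stability requires cμ > λ ⇔ c > λ/μ.
λ/μ = 25.11/16.96 = 1.4805
Minimum integer c = ⌊1.4805⌋ + 1 = 2
Check: 2·16.96 = 33.92 > 25.11, while 1·16.96 = 16.96 ≤ 25.11

Final: 2 servers


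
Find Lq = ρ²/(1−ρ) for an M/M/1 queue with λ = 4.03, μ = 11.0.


ρ = 4.03/11.0 = 0.3664
Lq = ρ²/(1−ρ) = 0.1342/0.6336 = 0.2118

Final: 0.2118


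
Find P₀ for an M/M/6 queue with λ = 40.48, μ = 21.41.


a = λ/μ = 40.48/21.41 = 1.8907; ρ = a/c = 0.3151
Σ_{k=0}^{5} a^k/k! (terms k=0..5) = 1.00000 + 1.89071 + 1.78738 + 1.12647 + 0.53246 + 0.20134 = 6.53836
Tail: a^6/(6!(1−ρ)) = 45.68178/(720·0.6849) = 0.09264
P₀ = 1/(6.53836 + 0.09264) = 1/6.63100 = 0.150807

Final: 0.150807


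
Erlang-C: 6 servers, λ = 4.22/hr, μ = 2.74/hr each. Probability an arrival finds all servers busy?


a = λ/μ = 1.5401; ρ = a/6 = 0.2567
P₀ = 0.214286 (from M/M/c formula)
C(c,a) = [a^c/(c!(1−ρ))]·P₀ = [13.34662/(720·0.7433)]·0.214286
= 0.02494·0.214286 = 0.005344

Final: 0.005344


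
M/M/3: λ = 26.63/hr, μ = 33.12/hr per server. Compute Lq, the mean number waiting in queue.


a = λ/μ = 0.8040; ρ = a/3 = 0.2680
P₀ = 0.445306
Lq = P₀·a^c·ρ / (c!·(1−ρ)²) = 0.445306·0.51981·0.2680/(6·0.53580)
= 0.01930

Final: 0.01930


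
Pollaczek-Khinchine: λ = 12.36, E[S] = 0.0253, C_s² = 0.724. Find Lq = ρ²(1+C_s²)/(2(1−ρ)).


ρ = λ·E[S] = 12.36·0.0253 = 0.3127
Lq = ρ²(1+C_s²)/(2(1−ρ)) = 0.09779·(1+0.724)/(2·0.6873)
= 0.09779·1.7240/1.3746 = 0.12264

Final: 0.12264


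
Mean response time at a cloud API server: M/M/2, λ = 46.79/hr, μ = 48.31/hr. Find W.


a = 0.9685; ρ = 0.4843; P₀ = 0.347465
Lq = P₀·a^c·ρ/(c!(1−ρ)²) = 0.29672
Wq = Lq/λ = 0.29672/46.79 = 0.006342 hr
W = Wq + 1/μ = 0.006342 + 0.02070 = 0.02704 hr

Final: 0.02704 hr


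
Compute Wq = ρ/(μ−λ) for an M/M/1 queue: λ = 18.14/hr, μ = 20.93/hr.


ρ = 18.14/20.93 = 0.8667
Wq = ρ/(μ−λ) = 0.8667/(20.93 − 18.14) = 0.8667/2.79 = 0.3106 hr

Final: 0.3106 hr


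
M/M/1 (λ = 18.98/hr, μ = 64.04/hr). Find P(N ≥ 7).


ρ = 18.98/64.04 = 0.2964
P(N ≥ n) = ρ^n = 0.2964^7 = 0.0002009

Final: 0.0002009


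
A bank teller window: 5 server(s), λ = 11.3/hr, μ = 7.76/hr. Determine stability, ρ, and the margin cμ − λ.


Total capacity cμ = 5·7.76 = 38.80/hr
ρ = λ/(cμ) = 11.3/38.80 = 0.2912
Stable ⇔ ρ < 1: YES
Spare capacity = cμ − λ = 38.80 − 11.3 = 27.50/hr

Final: ρ = 0.2912; stable; margin = 27.50/hr


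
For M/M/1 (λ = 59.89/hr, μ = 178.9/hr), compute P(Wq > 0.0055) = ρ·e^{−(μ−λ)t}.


ρ = 59.89/178.9 = 0.3348
P(Wq > t) = ρ·e^{−(μ−λ)t} = 0.3348·e^{−0.6546}
= 0.3348·0.519673 = 0.173970

Final: 0.173970


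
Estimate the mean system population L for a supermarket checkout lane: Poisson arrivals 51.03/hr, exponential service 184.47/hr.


ρ = λ/μ = 51.03/184.47 = 0.2766
L = ρ/(1−ρ) = 0.2766/(1 − 0.2766) = 0.2766/0.7234 = 0.3824

Final: 0.3824


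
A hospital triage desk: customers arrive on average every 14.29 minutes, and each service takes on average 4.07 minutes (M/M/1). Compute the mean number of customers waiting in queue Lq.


λ = 60/14.29 = 4.1987 /hr
μ = 60/4.07 = 14.7420 /hr
ρ = λ/μ = 4.1987/14.7420 = 0.2848
Lq = ρ²/(1−ρ) = 0.08112/0.7152 = 0.1134

Final: 0.1134


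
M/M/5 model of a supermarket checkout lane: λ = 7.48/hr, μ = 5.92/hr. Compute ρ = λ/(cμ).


ρ = λ/(cμ) = 7.48/(5·5.92) = 7.48/29.60 = 0.2527

Final: 0.2527


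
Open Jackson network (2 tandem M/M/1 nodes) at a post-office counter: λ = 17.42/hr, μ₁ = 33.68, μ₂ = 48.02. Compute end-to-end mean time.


Each node sees arrival rate λ = 17.42/hr (tandem ⇒ throughput preserved).
W₁ = 1/(μ₁−λ) = 1/(33.68−17.42) = 0.06150 hr
W₂ = 1/(μ₂−λ) = 1/(48.02−17.42) = 0.03268 hr
W_total = W₁ + W₂ = 0.06150 + 0.03268 = 0.09418 hr

Final: 0.09418 hr


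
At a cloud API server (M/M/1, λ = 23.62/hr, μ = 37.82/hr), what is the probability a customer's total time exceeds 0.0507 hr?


W ~ Exponential(μ−λ) for M/M/1.
μ − λ = 37.82 − 23.62 = 14.2000
P(W > t) = e^{−(μ−λ)t} = e^{−0.7199} = 0.486781

Final: 0.486781


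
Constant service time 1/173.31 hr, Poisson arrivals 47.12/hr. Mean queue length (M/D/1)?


ρ = 47.12/173.31 = 0.2719
M/D/1: Lq = ρ²/(2(1−ρ)) = 0.07392/(2·0.7281) = 0.05076

Final: 0.05076


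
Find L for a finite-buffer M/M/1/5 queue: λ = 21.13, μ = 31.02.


ρ = 21.13/31.02 = 0.6812
L = ρ[1 − (K+1)ρ^K + Kρ^(K+1)] / [(1−ρ)(1−ρ^(K+1))]
Numerator: 0.6812·(1 − 6·0.146652 + 5·0.099896) = 0.422031
Denominator: (0.3188)·(0.900104) = 0.286977
L = 0.422031/0.286977 = 1.4706

Final: 1.4706


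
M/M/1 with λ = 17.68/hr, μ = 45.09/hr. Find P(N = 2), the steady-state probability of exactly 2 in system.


ρ = 17.68/45.09 = 0.3921
P_n = (1−ρ)·ρ^n = (1 − 0.3921)·0.3921^2 = 0.6079·0.153746 = 0.093462

Final: 0.093462


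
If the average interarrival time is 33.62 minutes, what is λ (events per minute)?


λ = 1/(interarrival time) in consistent units.
1 minute = 1 min, so λ = 1/33.62 = 0.02974 per minute

Final: 0.02974 /min


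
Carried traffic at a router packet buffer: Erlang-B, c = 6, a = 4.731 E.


B(6,4.731) = 0.171573 (Erlang-B)
Carried load = a(1 − B) = 4.731·(1 − 0.171573) = 4.731·0.828427 = 3.9193 E

Final: 3.9193 Erlangs


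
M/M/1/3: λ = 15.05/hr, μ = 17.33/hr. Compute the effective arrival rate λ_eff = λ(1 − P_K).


ρ = 0.8684; P_K = (1−ρ)ρ^3/(1−ρ^4) = 0.199830
λ_eff = λ(1 − P_K) = 15.05·(1 − 0.199830) = 15.05·0.800170 = 12.0426 /hr

Final: 12.0426 /hr


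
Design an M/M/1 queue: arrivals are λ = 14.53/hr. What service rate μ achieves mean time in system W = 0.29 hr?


W = 1/(μ−λ) ⇒ μ − λ = 1/W = 1/0.29 = 3.4483
μ = λ + 1/W = 14.53 + 3.4483 = 17.9783 per hr

Final: 17.9783 /hr


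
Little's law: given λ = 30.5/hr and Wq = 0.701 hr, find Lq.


Lq = λWq = 30.5·0.701 = 21.3805

Final: 21.3805


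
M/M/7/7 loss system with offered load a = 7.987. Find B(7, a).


B(c,a) = (a^c/c!) / Σ_{k=0}^{c} a^k/k!
a^7/7! = 411.391443
Σ terms (k=0..7): 1.00000 + 7.98700 + 31.89608 + 84.91801 + 169.56003 + 270.85520 + 360.55341 + 411.39144 = 1338.161183
B = 411.391443/1338.161183 = 0.307430

Final: 0.307430


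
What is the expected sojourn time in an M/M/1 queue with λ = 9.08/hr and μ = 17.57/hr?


W = 1/(μ−λ) = 1/(17.57 − 9.08) = 1/8.49 = 0.1178 hr

Final: 0.1178 hr


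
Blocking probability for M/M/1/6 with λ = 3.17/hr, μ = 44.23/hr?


ρ = λ/μ = 3.17/44.23 = 0.07167
P_K = (1−ρ)ρ^K/(1−ρ^(K+1)) = (0.9283·0.0000001355)/(1 − 0.000000009714)
= 0.0000001258/1.000000 = 0.0000001258

Final: 0.0000001258


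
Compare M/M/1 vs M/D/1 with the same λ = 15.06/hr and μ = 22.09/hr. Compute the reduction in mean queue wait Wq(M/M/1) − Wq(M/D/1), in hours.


ρ = 15.06/22.09 = 0.6818
Wq(M/M/1) = ρ/(μ−λ) = 0.6818/7.03 = 0.09698 hr
Wq(M/D/1) = ρ/(2(μ−λ)) = 0.04849 hr
Savings = 0.09698 − 0.04849 = 0.04849 hr

Final: 0.04849 hr


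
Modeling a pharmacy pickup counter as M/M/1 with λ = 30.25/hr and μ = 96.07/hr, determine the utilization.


ρ = λ/μ = 30.25/96.07 = 0.3149

Final: 0.3149


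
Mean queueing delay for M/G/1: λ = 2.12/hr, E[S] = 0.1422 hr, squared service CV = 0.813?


ρ = λ·E[S] = 2.12·0.1422 = 0.3015
E[S²] = E[S]²(1+C_s²) = 0.1422²·(1+0.813) = 0.036660
Wq = λ·E[S²]/(2(1−ρ)) = 2.12·0.036660/(2·0.6985) = 0.05563 hr

Final: 0.05563 hr


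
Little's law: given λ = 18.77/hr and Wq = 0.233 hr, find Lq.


Lq = λWq = 18.77·0.233 = 4.3734

Final: 4.3734


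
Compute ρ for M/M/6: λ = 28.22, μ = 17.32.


ρ = λ/(cμ) = 28.22/(6·17.32) = 28.22/103.92 = 0.2716

Final: 0.2716


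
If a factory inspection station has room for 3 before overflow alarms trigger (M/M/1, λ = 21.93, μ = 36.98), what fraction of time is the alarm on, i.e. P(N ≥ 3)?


ρ = 21.93/36.98 = 0.5930
P(N ≥ n) = ρ^n = 0.5930^3 = 0.208552

Final: 0.208552


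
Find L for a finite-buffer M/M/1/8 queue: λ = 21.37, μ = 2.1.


ρ = 21.37/2.1 = 10.1762
L = ρ[1 − (K+1)ρ^K + Kρ^(K+1)] / [(1−ρ)(1−ρ^(K+1))]
Numerator: 10.1762·(1 − 9·114995757.784126 + 8·1170218735.165134) = 84734981376.466797
Denominator: (-9.1762)·(-1170218734.165134) = 10738150003.505775
L = 84734981376.466797/10738150003.505775 = 7.8910

Final: 7.8910


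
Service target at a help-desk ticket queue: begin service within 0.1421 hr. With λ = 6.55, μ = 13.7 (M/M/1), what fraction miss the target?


ρ = 6.55/13.7 = 0.4781
P(Wq > t) = ρ·e^{−(μ−λ)t} = 0.4781·e^{−1.0160}
= 0.4781·0.362035 = 0.173090

Final: 0.173090


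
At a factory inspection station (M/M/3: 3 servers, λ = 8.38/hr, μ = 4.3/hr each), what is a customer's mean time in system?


a = 1.9488; ρ = 0.6496; P₀ = 0.119496
Lq = P₀·a^c·ρ/(c!(1−ρ)²) = 0.77998
Wq = Lq/λ = 0.77998/8.38 = 0.09308 hr
W = Wq + 1/μ = 0.09308 + 0.23256 = 0.32563 hr

Final: 0.32563 hr


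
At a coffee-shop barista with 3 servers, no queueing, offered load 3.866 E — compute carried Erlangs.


B(3,3.866) = 0.438350 (Erlang-B)
Carried load = a(1 − B) = 3.866·(1 − 0.438350) = 3.866·0.561650 = 2.1713 E

Final: 2.1713 Erlangs


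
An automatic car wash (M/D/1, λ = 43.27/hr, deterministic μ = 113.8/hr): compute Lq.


ρ = 43.27/113.8 = 0.3802
M/D/1: Lq = ρ²/(2(1−ρ)) = 0.1446/(2·0.6198) = 0.11663

Final: 0.11663


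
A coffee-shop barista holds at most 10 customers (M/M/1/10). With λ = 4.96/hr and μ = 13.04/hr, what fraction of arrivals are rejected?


ρ = λ/μ = 4.96/13.04 = 0.3804
P_K = (1−ρ)ρ^K/(1−ρ^(K+1)) = (0.6196·0.00006339)/(1 − 0.00002411)
= 0.00003928/0.999976 = 0.00003928

Final: 0.00003928


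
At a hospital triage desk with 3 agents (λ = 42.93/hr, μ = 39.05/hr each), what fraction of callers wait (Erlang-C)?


a = λ/μ = 1.0994; ρ = a/3 = 0.3665
P₀ = 0.327526 (from M/M/c formula)
C(c,a) = [a^c/(c!(1−ρ))]·P₀ = [1.32868/(6·0.6335)]·0.327526
= 0.34953·0.327526 = 0.114482

Final: 0.114482


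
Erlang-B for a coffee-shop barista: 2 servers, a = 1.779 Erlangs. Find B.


B(c,a) = (a^c/c!) / Σ_{k=0}^{c} a^k/k!
a^2/2! = 1.582420
Σ terms (k=0..2): 1.00000 + 1.77900 + 1.58242 = 4.361420
B = 1.582420/4.361420 = 0.362822

Final: 0.362822


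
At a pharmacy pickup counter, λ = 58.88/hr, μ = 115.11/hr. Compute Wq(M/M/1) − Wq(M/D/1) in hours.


ρ = 58.88/115.11 = 0.5115
Wq(M/M/1) = ρ/(μ−λ) = 0.5115/56.23 = 0.009097 hr
Wq(M/D/1) = ρ/(2(μ−λ)) = 0.004548 hr
Savings = 0.009097 − 0.004548 = 0.004548 hr

Final: 0.004548 hr


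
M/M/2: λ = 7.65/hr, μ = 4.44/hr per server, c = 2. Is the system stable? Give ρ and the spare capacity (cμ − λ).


Total capacity cμ = 2·4.44 = 8.88/hr
ρ = λ/(cμ) = 7.65/8.88 = 0.8615
Stable ⇔ ρ < 1: YES
Spare capacity = cμ − λ = 8.88 − 7.65 = 1.23/hr

Final: ρ = 0.8615; stable; margin = 1.23/hr


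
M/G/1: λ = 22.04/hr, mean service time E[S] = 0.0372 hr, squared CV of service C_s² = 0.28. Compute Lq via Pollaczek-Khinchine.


ρ = λ·E[S] = 22.04·0.0372 = 0.8199
Lq = ρ²(1+C_s²)/(2(1−ρ)) = 0.6722·(1+0.28)/(2·0.1801)
= 0.6722·1.2800/0.3602 = 2.38862

Final: 2.38862


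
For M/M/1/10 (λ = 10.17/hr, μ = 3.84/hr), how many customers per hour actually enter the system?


ρ = 2.6484; P_K = (1−ρ)ρ^10/(1−ρ^11) = 0.622433
λ_eff = λ(1 − P_K) = 10.17·(1 − 0.622433) = 10.17·0.377567 = 3.8399 /hr

Final: 3.8399 /hr


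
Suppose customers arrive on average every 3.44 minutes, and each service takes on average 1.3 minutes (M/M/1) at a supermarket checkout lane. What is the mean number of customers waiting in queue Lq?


λ = 60/3.44 = 17.4419 /hr
μ = 60/1.3 = 46.1538 /hr
ρ = λ/μ = 17.4419/46.1538 = 0.3779
Lq = ρ²/(1−ρ) = 0.1428/0.6221 = 0.2296

Final: 0.2296


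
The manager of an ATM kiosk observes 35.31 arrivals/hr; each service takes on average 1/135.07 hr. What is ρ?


ρ = λ/μ = 35.31/135.07 = 0.2614

Final: 0.2614


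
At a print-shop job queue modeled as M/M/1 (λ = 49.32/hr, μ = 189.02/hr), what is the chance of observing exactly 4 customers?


ρ = 49.32/189.02 = 0.2609
P_n = (1−ρ)·ρ^n = (1 − 0.2609)·0.2609^4 = 0.7391·0.004635 = 0.003426

Final: 0.003426


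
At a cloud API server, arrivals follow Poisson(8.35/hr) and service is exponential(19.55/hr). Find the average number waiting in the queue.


ρ = 8.35/19.55 = 0.4271
Lq = ρ²/(1−ρ) = 0.1824/0.5729 = 0.3184

Final: 0.3184


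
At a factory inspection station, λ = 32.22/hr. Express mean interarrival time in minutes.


Mean interarrival time = 1/λ = 1/32.22 hour = 0.03104 hour
In minutes: 0.03104 × 60 = 1.8622 min

Final: 1.8622 min


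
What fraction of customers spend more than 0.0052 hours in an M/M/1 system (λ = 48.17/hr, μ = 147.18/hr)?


W ~ Exponential(μ−λ) for M/M/1.
μ − λ = 147.18 − 48.17 = 99.0100
P(W > t) = e^{−(μ−λ)t} = e^{−0.5149} = 0.597589

Final: 0.597589


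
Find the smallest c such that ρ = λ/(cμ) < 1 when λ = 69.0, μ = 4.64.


Stability requires cμ > λ ⇔ c > λ/μ.
λ/μ = 69.0/4.64 = 14.8707
Minimum integer c = ⌊14.8707⌋ + 1 = 15
Check: 15·4.64 = 69.60 > 69.0, while 14·4.64 = 64.96 ≤ 69.0

Final: 15 servers


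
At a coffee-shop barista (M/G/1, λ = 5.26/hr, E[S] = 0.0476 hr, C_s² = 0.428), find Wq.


ρ = λ·E[S] = 5.26·0.0476 = 0.2504
E[S²] = E[S]²(1+C_s²) = 0.0476²·(1+0.428) = 0.003236
Wq = λ·E[S²]/(2(1−ρ)) = 5.26·0.003236/(2·0.7496) = 0.01135 hr

Final: 0.01135 hr


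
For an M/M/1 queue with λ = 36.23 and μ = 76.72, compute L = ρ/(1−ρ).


ρ = λ/μ = 36.23/76.72 = 0.4722
L = ρ/(1−ρ) = 0.4722/(1 − 0.4722) = 0.4722/0.5278 = 0.8948

Final: 0.8948


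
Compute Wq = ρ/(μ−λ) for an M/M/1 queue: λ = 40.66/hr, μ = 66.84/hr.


ρ = 40.66/66.84 = 0.6083
Wq = ρ/(μ−λ) = 0.6083/(66.84 − 40.66) = 0.6083/26.18 = 0.02324 hr

Final: 0.02324 hr


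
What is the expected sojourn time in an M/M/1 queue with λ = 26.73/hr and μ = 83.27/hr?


W = 1/(μ−λ) = 1/(83.27 − 26.73) = 1/56.54 = 0.01769 hr

Final: 0.01769 hr


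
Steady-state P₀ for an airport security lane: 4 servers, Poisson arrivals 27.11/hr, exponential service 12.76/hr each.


a = λ/μ = 27.11/12.76 = 2.1246; ρ = a/c = 0.5312
Σ_{k=0}^{3} a^k/k! (terms k=0..3) = 1.00000 + 2.12461 + 2.25698 + 1.59840 = 6.97999
Tail: a^4/(4!(1−ρ)) = 20.37583/(24·0.4688) = 1.81081
P₀ = 1/(6.97999 + 1.81081) = 1/8.79079 = 0.113755

Final: 0.113755


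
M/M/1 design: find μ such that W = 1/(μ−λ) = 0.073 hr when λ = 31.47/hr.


W = 1/(μ−λ) ⇒ μ − λ = 1/W = 1/0.073 = 13.6986
μ = λ + 1/W = 31.47 + 13.6986 = 45.1686 per hr

Final: 45.1686 /hr


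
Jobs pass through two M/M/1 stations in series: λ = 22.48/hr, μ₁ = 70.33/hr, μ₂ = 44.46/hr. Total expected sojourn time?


Each node sees arrival rate λ = 22.48/hr (tandem ⇒ throughput preserved).
W₁ = 1/(μ₁−λ) = 1/(70.33−22.48) = 0.02090 hr
W₂ = 1/(μ₂−λ) = 1/(44.46−22.48) = 0.04550 hr
W_total = W₁ + W₂ = 0.02090 + 0.04550 = 0.06639 hr

Final: 0.06639 hr


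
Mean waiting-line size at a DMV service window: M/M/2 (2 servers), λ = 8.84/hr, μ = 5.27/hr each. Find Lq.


a = λ/μ = 1.6774; ρ = a/2 = 0.8387
P₀ = 0.087719
Lq = P₀·a^c·ρ / (c!·(1−ρ)²) = 0.087719·2.81374·0.8387/(2·0.02601)
= 3.97872

Final: 3.97872


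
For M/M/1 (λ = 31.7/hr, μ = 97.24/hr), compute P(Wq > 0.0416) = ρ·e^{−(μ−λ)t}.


ρ = 31.7/97.24 = 0.3260
P(Wq > t) = ρ·e^{−(μ−λ)t} = 0.3260·e^{−2.7265}
= 0.3260·0.065450 = 0.021337

Final: 0.021337


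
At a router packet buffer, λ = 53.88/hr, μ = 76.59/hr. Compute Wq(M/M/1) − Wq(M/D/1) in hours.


ρ = 53.88/76.59 = 0.7035
Wq(M/M/1) = ρ/(μ−λ) = 0.7035/22.71 = 0.03098 hr
Wq(M/D/1) = ρ/(2(μ−λ)) = 0.01549 hr
Savings = 0.03098 − 0.01549 = 0.01549 hr

Final: 0.01549 hr


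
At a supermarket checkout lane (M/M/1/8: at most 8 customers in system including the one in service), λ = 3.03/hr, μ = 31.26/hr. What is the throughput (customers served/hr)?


ρ = 0.09693; P_K = (1−ρ)ρ^8/(1−ρ^9) = 0.000000007036
λ_eff = λ(1 − P_K) = 3.03·(1 − 0.000000007036) = 3.03·1.000000 = 3.0300 /hr

Final: 3.0300 /hr


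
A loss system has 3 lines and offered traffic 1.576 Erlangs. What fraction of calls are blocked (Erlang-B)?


B(c,a) = (a^c/c!) / Σ_{k=0}^{c} a^k/k!
a^3/3! = 0.652405
Σ terms (k=0..3): 1.00000 + 1.57600 + 1.24189 + 0.65241 = 4.470293
B = 0.652405/4.470293 = 0.145942

Final: 0.145942


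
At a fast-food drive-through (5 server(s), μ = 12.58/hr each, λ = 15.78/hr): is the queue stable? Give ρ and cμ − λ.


Total capacity cμ = 5·12.58 = 62.90/hr
ρ = λ/(cμ) = 15.78/62.90 = 0.2509
Stable ⇔ ρ < 1: YES
Spare capacity = cμ − λ = 62.90 − 15.78 = 47.12/hr

Final: ρ = 0.2509; stable; margin = 47.12/hr


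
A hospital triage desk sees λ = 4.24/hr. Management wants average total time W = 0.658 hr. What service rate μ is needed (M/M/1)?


W = 1/(μ−λ) ⇒ μ − λ = 1/W = 1/0.658 = 1.5198
μ = λ + 1/W = 4.24 + 1.5198 = 5.7598 per hr

Final: 5.7598 /hr


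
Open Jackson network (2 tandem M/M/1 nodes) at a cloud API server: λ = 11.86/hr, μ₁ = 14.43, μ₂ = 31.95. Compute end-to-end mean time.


Each node sees arrival rate λ = 11.86/hr (tandem ⇒ throughput preserved).
W₁ = 1/(μ₁−λ) = 1/(14.43−11.86) = 0.38911 hr
W₂ = 1/(μ₂−λ) = 1/(31.95−11.86) = 0.04978 hr
W_total = W₁ + W₂ = 0.38911 + 0.04978 = 0.43888 hr

Final: 0.43888 hr


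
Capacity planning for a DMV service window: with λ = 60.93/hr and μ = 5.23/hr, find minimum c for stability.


Stability requires cμ > λ ⇔ c > λ/μ.
λ/μ = 60.93/5.23 = 11.6501
Minimum integer c = ⌊11.6501⌋ + 1 = 12
Check: 12·5.23 = 62.76 > 60.93, while 11·5.23 = 57.53 ≤ 60.93

Final: 12 servers


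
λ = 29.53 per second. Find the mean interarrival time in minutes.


Mean interarrival time = 1/λ = 1/29.53 second = 0.03386 second
In minutes: 0.03386 × 0.0166667 = 0.0005644 min

Final: 0.0005644 min


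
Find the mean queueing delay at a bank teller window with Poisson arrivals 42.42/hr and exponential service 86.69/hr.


ρ = 42.42/86.69 = 0.4893
Wq = ρ/(μ−λ) = 0.4893/(86.69 − 42.42) = 0.4893/44.27 = 0.01105 hr

Final: 0.01105 hr


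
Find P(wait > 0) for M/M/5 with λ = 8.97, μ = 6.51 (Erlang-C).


a = λ/μ = 1.3779; ρ = a/5 = 0.2756
P₀ = 0.251859 (from M/M/c formula)
C(c,a) = [a^c/(c!(1−ρ))]·P₀ = [4.96658/(120·0.7244)]·0.251859
= 0.05713·0.251859 = 0.014389

Final: 0.014389


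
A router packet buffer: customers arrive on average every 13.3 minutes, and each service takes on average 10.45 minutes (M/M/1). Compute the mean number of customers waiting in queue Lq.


λ = 60/13.3 = 4.5113 /hr
μ = 60/10.45 = 5.7416 /hr
ρ = λ/μ = 4.5113/5.7416 = 0.7857
Lq = ρ²/(1−ρ) = 0.6173/0.2143 = 2.8810

Final: 2.8810


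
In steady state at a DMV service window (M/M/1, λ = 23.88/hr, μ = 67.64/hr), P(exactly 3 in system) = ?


ρ = 23.88/67.64 = 0.3530
P_n = (1−ρ)·ρ^n = (1 − 0.3530)·0.3530^3 = 0.6470·0.044004 = 0.028469

Final: 0.028469


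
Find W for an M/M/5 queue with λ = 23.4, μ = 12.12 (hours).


a = 1.9307; ρ = 0.3861; P₀ = 0.144153
Lq = P₀·a^c·ρ/(c!(1−ρ)²) = 0.03302
Wq = Lq/λ = 0.03302/23.4 = 0.001411 hr
W = Wq + 1/μ = 0.001411 + 0.08251 = 0.08392 hr

Final: 0.08392 hr


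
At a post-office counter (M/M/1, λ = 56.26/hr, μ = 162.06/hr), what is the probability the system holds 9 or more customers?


ρ = 56.26/162.06 = 0.3472
P(N ≥ n) = ρ^n = 0.3472^9 = 0.00007323

Final: 0.00007323


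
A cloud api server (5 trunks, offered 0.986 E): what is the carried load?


B(5,0.986) = 0.002899 (Erlang-B)
Carried load = a(1 − B) = 0.986·(1 − 0.002899) = 0.986·0.997101 = 0.9831 E

Final: 0.9831 Erlangs


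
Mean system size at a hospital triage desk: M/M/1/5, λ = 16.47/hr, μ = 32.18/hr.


ρ = 16.47/32.18 = 0.5118
L = ρ[1 − (K+1)ρ^K + Kρ^(K+1)] / [(1−ρ)(1−ρ^(K+1))]
Numerator: 0.5118·(1 − 6·0.035119 + 5·0.017974) = 0.449961
Denominator: (0.4882)·(0.982026) = 0.479417
L = 0.449961/0.479417 = 0.9386

Final: 0.9386


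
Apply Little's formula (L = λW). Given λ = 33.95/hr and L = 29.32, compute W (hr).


W = L/λ = 29.32/33.95 = 0.8636 hr

Final: 0.8636 hr
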